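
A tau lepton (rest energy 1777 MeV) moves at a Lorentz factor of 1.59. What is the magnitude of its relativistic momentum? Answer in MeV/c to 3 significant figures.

p ≈ 2200 MeV/c

β = √(1 − 1/γ²) = √(1 − 1/1.59²) = 0.77746
p = γβm₀c = 1.59 × 0.77746 × 1777 MeV/c = 2200 MeV/c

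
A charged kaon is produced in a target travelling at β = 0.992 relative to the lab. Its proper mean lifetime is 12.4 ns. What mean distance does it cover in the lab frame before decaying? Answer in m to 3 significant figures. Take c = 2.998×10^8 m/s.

d ≈ 29.2 m

γ = 1/√(1 − 0.992²) = 7.9216
Dilated lifetime: Δt = γτ₀ = 7.9216 × 12.4 ns = 98.227 ns
d = vΔt = 0.992c × 98.227 ns = 2.9740×10^8 m/s × 9.8227×10^-8 s = 29.2 m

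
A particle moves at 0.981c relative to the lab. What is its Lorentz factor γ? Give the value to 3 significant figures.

γ = 1/√(1 − β²) = 1/√(1 − 0.981²) = 1/√(0.037639) = 5.15

γ ≈ 5.15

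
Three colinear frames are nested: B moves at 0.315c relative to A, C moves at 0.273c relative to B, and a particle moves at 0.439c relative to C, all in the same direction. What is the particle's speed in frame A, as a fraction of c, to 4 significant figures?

u ≈ 0.7922c

Compose boost 2: (0.273 + 0.315)/(1 + 0.273×0.315) = 0.5880/1.08600 = 0.541439
Compose boost 3: (0.439 + 0.541439)/(1 + 0.439×0.541439) = 0.980439/1.23769 = 0.7922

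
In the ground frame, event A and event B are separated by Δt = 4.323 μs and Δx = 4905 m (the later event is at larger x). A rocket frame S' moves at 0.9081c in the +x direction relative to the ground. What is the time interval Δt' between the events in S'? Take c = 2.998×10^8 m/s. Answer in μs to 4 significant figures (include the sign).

γ = 1/√(1 − 0.9081²) = 2.38804
Δt' = γ(Δt − vΔx/c²) = 2.38804 × (4.323 μs − 0.9081×4905 m / (2.998×10^8 m/s))
= 2.38804 × (-10.5343 μs) = -25.16 μs

Δt' ≈ -25.16 μs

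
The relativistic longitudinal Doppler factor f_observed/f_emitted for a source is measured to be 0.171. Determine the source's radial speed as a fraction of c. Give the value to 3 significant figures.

β ≈ 0.943

f_obs/f_src = √((1−β)/(1+β)) = 0.171  ⇒  (1−β)/(1+β) = 0.029241
β = |1 − D²|/(1 + D²) = |1 − 0.029241|/(1 + 0.029241) = 0.943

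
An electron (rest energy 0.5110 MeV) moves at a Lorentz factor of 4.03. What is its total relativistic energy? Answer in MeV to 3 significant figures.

γ = 4.03 (given)
E = γm₀c² = 4.03 × 0.5110 MeV = 2.06 MeV

E ≈ 2.06 MeV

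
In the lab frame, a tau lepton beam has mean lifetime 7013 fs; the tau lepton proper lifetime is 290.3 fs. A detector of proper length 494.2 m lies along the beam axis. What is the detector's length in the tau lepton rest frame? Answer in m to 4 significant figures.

Time dilation ⇒ γ = Δt/τ₀ = 7013/290.3 = 24.1578
Length contraction: L = L₀/γ = 494.2/24.1578 = 20.46 m

L ≈ 20.46 m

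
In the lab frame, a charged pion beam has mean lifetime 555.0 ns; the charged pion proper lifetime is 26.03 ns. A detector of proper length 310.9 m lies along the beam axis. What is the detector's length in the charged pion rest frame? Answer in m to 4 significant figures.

L ≈ 14.58 m

Time dilation ⇒ γ = Δt/τ₀ = 555.0/26.03 = 21.3216
Length contraction: L = L₀/γ = 310.9/21.3216 = 14.58 m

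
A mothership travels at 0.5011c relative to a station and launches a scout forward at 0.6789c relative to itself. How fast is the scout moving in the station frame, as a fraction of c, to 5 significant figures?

u ≈ 0.88047c

Compose boost 2: (0.6789 + 0.5011)/(1 + 0.6789×0.5011) = 1.1800/1.340197 = 0.88047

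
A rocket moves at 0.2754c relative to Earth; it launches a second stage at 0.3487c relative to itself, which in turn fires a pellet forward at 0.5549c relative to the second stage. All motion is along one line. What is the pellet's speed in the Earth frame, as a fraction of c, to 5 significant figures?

u ≈ 0.85436c

Compose boost 2: (0.3487 + 0.2754)/(1 + 0.3487×0.2754) = 0.62410/1.096032 = 0.5694177
Compose boost 3: (0.5549 + 0.5694177)/(1 + 0.5549×0.5694177) = 1.124318/1.315970 = 0.85436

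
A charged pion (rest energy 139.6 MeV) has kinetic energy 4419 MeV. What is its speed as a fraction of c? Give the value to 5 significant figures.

γ = 1 + K/(m₀c²) = 1 + 4419/139.6 = 32.65473
β = √(1 − 1/γ²) = 0.99953

β ≈ 0.99953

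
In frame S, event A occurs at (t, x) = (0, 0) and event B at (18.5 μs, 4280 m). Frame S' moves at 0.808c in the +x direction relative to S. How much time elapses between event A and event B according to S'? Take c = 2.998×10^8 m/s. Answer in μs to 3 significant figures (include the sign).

Δt' ≈ 11.8 μs

γ = 1/√(1 − 0.808²) = 1.6973
Δt' = γ(Δt − vΔx/c²) = 1.6973 × (18.5 μs − 0.808×4280 m / (2.998×10^8 m/s))
= 1.6973 × (6.9648 μs) = 11.8 μs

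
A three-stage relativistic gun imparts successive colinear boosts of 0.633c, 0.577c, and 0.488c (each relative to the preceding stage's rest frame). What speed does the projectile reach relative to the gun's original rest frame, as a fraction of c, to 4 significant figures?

u ≈ 0.9594c

Compose boost 2: (0.577 + 0.633)/(1 + 0.577×0.633) = 1.210/1.36524 = 0.886290
Compose boost 3: (0.488 + 0.886290)/(1 + 0.488×0.886290) = 1.37429/1.43251 = 0.9594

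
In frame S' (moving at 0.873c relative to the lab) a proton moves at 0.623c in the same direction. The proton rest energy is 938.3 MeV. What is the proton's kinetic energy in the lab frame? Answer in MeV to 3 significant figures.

u_lab = (0.623 + 0.873)/(1 + 0.623×0.873) = 0.968988
γ = 1/√(1 − 0.968988²) = 4.0468
K = (γ − 1)m₀c² = (4.0468 − 1) × 938.3 = 3.0468 × 938.3 = 2860 MeV

K ≈ 2860 MeV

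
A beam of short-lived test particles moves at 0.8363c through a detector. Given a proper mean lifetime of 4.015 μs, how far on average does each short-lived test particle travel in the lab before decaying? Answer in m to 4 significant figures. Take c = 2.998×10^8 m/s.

d ≈ 1836 m

γ = 1/√(1 − 0.8363²) = 1.82391
Dilated lifetime: Δt = γτ₀ = 1.82391 × 4.015 μs = 7.32301 μs
d = vΔt = 0.8363c × 7.32301 μs = 2.50723×10^8 m/s × 7.32301×10^-6 s = 1836 m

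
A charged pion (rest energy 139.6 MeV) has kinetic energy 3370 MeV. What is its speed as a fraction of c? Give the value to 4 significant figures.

γ = 1 + K/(m₀c²) = 1 + 3370/139.6 = 25.1404
β = √(1 − 1/γ²) = 0.9992

β ≈ 0.9992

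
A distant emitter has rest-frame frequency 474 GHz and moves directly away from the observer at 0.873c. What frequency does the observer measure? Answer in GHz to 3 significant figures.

f_obs ≈ 123 GHz

Relativistic Doppler: f_obs = f_src √((1−β)/(1+β))
= 474 × √(0.12700/1.8730) = 474 × 0.26040 = 123 GHz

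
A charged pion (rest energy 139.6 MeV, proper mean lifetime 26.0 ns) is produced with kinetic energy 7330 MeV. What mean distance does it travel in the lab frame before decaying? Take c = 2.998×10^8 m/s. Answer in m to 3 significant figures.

γ = 1 + K/(m₀c²) = 1 + 7330/139.6 = 53.507
β = √(1 − 1/γ²) = 0.99983
Dilated lifetime: γτ₀ = 53.507 × 26.0 ns = 1391.2 ns
d = βc·γτ₀ = 0.99983 × (2.998×10^8 m/s) × 1.3912×10^-6 s = 417 m

d ≈ 417 m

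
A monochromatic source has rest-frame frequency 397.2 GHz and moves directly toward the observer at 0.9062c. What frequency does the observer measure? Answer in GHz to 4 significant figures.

Relativistic Doppler: f_obs = f_src √((1+β)/(1−β))
= 397.2 × √(1.90620/0.0938000) = 397.2 × 4.50799 = 1791 GHz

f_obs ≈ 1791 GHz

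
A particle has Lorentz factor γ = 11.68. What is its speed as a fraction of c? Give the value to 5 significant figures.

β ≈ 0.99633

β = √(1 − 1/γ²) = √(1 − 1/11.68²) = √(0.9926698) = 0.99633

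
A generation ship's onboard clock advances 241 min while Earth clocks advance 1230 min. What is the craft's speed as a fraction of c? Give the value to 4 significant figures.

γ = Δt/τ₀ = 1230/241 = 5.10373
β = √(1 − 1/γ²) = √(1 − 1/5.10373²) = 0.9806

β ≈ 0.9806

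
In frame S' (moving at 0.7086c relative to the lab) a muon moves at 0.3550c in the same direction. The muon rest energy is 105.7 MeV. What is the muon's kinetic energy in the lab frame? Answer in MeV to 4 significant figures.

K ≈ 94.84 MeV

u_lab = (0.3550 + 0.7086)/(1 + 0.3550×0.7086) = 0.8498242
γ = 1/√(1 − 0.8498242²) = 1.89729
K = (γ − 1)m₀c² = (1.89729 − 1) × 105.7 = 0.897295 × 105.7 = 94.84 MeV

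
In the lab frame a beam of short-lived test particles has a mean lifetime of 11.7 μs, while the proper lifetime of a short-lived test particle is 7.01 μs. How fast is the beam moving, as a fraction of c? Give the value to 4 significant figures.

γ = Δt/τ₀ = 11.7/7.01 = 1.66904
β = √(1 − 1/γ²) = √(1 − 1/1.66904²) = 0.8006

β ≈ 0.8006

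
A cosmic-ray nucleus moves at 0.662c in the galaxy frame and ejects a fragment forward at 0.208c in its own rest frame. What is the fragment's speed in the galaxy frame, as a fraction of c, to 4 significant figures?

Compose boost 2: (0.208 + 0.662)/(1 + 0.208×0.662) = 0.8700/1.13770 = 0.7647

u ≈ 0.7647c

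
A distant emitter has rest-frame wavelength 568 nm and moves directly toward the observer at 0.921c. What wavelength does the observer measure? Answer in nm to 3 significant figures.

Relativistic Doppler: λ_obs = λ_src √((1−β)/(1+β))
= 568 × √(0.079000/1.9210) = 568 × 0.20279 = 115 nm

λ_obs ≈ 115 nm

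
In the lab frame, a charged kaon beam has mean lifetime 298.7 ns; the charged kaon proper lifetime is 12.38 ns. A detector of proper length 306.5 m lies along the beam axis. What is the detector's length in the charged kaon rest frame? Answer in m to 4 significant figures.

Time dilation ⇒ γ = Δt/τ₀ = 298.7/12.38 = 24.1276
Length contraction: L = L₀/γ = 306.5/24.1276 = 12.70 m

L ≈ 12.70 m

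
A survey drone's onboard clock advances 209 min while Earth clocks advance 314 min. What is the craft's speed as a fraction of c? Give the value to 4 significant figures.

γ = Δt/τ₀ = 314/209 = 1.50239
β = √(1 − 1/γ²) = √(1 − 1/1.50239²) = 0.7463

β ≈ 0.7463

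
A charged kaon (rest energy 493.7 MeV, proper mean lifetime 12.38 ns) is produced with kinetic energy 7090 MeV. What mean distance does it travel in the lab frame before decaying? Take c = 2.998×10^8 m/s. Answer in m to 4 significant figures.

γ = 1 + K/(m₀c²) = 1 + 7090/493.7 = 15.3609
β = √(1 − 1/γ²) = 0.997879
Dilated lifetime: γτ₀ = 15.3609 × 12.38 ns = 190.169 ns
d = βc·γτ₀ = 0.997879 × (2.998×10^8 m/s) × 1.90169×10^-7 s = 56.89 m

d ≈ 56.89 m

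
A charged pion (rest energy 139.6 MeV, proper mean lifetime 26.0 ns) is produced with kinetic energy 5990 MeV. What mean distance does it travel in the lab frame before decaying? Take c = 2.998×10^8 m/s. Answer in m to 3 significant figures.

γ = 1 + K/(m₀c²) = 1 + 5990/139.6 = 43.908
β = √(1 − 1/γ²) = 0.99974
Dilated lifetime: γτ₀ = 43.908 × 26.0 ns = 1141.6 ns
d = βc·γτ₀ = 0.99974 × (2.998×10^8 m/s) × 1.1416×10^-6 s = 342 m

d ≈ 342 m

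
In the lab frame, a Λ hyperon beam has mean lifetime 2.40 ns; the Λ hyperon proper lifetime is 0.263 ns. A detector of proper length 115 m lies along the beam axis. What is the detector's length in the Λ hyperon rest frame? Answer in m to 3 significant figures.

L ≈ 12.6 m

Time dilation ⇒ γ = Δt/τ₀ = 2.40/0.263 = 9.1255
Length contraction: L = L₀/γ = 115/9.1255 = 12.6 m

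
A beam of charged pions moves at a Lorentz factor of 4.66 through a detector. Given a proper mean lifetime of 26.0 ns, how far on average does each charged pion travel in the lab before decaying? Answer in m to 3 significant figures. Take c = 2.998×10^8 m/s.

d ≈ 35.5 m

β = √(1 − 1/γ²) = √(1 − 1/4.66²) = 0.97670
Dilated lifetime: Δt = γτ₀ = 4.66 × 26.0 ns = 121.16 ns
d = vΔt = 0.97670c × 121.16 ns = 2.9282×10^8 m/s × 1.2116×10^-7 s = 35.5 m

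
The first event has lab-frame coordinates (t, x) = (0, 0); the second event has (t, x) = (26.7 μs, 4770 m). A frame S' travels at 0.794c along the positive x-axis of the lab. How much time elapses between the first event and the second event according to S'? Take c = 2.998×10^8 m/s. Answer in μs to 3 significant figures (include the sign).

Δt' ≈ 23.1 μs

γ = 1/√(1 − 0.794²) = 1.6450
Δt' = γ(Δt − vΔx/c²) = 1.6450 × (26.7 μs − 0.794×4770 m / (2.998×10^8 m/s))
= 1.6450 × (14.067 μs) = 23.1 μs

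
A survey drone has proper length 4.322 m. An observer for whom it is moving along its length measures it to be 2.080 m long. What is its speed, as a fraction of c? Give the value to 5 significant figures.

β ≈ 0.87658

γ = L₀/L = 4.322/2.080 = 2.077885
β = √(1 − 1/γ²) = 0.87658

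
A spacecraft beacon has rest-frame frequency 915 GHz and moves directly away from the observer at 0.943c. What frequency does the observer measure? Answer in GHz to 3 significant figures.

Relativistic Doppler: f_obs = f_src √((1−β)/(1+β))
= 915 × √(0.057000/1.9430) = 915 × 0.17128 = 157 GHz

f_obs ≈ 157 GHz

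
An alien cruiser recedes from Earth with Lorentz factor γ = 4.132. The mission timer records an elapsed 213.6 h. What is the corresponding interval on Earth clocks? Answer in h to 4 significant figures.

γ = 4.132 (given)
Time dilation: Δt = γτ₀ = 4.132 × 213.6 h = 882.6 h

Δt ≈ 882.6 h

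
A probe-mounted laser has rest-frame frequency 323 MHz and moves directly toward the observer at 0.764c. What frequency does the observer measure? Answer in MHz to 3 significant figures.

Relativistic Doppler: f_obs = f_src √((1+β)/(1−β))
= 323 × √(1.7640/0.23600) = 323 × 2.7340 = 883 MHz

f_obs ≈ 883 MHz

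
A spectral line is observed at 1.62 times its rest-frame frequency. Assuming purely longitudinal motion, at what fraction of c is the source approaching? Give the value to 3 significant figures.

β ≈ 0.448

f_obs/f_src = √((1+β)/(1−β)) = 1.62  ⇒  (1+β)/(1−β) = 2.6244
β = |1 − D²|/(1 + D²) = |1 − 2.6244|/(1 + 2.6244) = 0.448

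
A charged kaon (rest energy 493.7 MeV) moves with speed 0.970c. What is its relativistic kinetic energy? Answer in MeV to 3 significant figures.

K ≈ 1540 MeV

γ = 1/√(1 − 0.970²) = 4.1135
K = (γ − 1)m₀c² = (4.1135 − 1) × 493.7 MeV = 3.1135 × 493.7 MeV = 1540 MeV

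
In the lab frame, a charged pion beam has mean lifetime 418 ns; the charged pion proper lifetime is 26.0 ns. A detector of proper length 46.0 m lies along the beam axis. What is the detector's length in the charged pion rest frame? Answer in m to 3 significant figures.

Time dilation ⇒ γ = Δt/τ₀ = 418/26.0 = 16.077
Length contraction: L = L₀/γ = 46.0/16.077 = 2.86 m

L ≈ 2.86 m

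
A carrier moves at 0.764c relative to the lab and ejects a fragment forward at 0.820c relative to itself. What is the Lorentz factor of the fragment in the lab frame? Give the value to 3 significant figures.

u_lab = (0.820 + 0.764)/(1 + 0.820×0.764) = 1.584/1.62648 = 0.973882
γ = 1/√(1 − 0.973882²) = 4.40

γ ≈ 4.40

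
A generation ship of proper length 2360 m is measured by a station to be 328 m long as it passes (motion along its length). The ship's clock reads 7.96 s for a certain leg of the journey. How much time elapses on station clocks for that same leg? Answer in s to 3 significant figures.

Length contraction ⇒ γ = L₀/L = 2360/328 = 7.1951
Time dilation: Δt = γτ₀ = 7.1951 × 7.96 s = 57.3 s

Δt ≈ 57.3 s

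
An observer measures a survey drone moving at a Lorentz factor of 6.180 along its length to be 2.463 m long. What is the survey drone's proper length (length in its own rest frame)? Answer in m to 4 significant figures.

γ = 6.180 (given)
L₀ = γL = 6.180 × 2.463 = 15.22 m

L₀ ≈ 15.22 m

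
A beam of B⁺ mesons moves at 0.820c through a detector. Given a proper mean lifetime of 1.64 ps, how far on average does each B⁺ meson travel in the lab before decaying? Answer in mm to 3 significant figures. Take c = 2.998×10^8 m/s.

γ = 1/√(1 − 0.820²) = 1.7471
Dilated lifetime: Δt = γτ₀ = 1.7471 × 1.64 ps = 2.8653 ps
d = vΔt = 0.820c × 2.8653 ps = 2.4584×10^8 m/s × 2.8653×10^-12 s = 0.704 mm

d ≈ 0.704 mm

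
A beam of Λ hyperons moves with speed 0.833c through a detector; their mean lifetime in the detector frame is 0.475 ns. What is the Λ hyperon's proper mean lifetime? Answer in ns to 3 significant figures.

τ₀ ≈ 0.263 ns

γ = 1/√(1 − 0.833²) = 1.8074
Proper time: τ₀ = Δt/γ = 0.475/1.8074 = 0.263 ns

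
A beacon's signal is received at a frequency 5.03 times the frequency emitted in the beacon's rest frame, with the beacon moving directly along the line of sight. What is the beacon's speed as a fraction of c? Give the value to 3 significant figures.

β ≈ 0.924

f_obs/f_src = √((1+β)/(1−β)) = 5.03  ⇒  (1+β)/(1−β) = 25.301
β = |1 − D²|/(1 + D²) = |1 − 25.301|/(1 + 25.301) = 0.924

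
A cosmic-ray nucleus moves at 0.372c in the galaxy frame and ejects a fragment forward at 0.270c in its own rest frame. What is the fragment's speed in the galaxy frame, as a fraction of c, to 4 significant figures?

u ≈ 0.5834c

Compose boost 2: (0.270 + 0.372)/(1 + 0.270×0.372) = 0.6420/1.10044 = 0.5834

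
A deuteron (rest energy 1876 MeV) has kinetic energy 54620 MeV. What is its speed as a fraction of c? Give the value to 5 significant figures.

γ = 1 + K/(m₀c²) = 1 + 54620/1876 = 30.11514
β = √(1 − 1/γ²) = 0.99945

β ≈ 0.99945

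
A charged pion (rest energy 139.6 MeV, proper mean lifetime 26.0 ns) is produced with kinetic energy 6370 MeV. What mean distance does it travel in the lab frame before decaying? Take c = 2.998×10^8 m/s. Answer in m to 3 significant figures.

d ≈ 363 m

γ = 1 + K/(m₀c²) = 1 + 6370/139.6 = 46.630
β = √(1 − 1/γ²) = 0.99977
Dilated lifetime: γτ₀ = 46.630 × 26.0 ns = 1212.4 ns
d = βc·γτ₀ = 0.99977 × (2.998×10^8 m/s) × 1.2124×10^-6 s = 363 m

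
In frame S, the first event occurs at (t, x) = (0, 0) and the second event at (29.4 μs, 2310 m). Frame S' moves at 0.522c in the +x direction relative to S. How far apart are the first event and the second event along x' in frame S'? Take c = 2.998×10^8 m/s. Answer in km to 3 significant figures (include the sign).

γ = 1/√(1 − 0.522²) = 1.1724
Δx' = γ(Δx − vΔt) = 1.1724 × (2310 m − 0.522×(2.998×10^8 m/s)×29.4×10^-6 s)
= 1.1724 × (-2291.0 m) = -2.69 km

Δx' ≈ -2.69 km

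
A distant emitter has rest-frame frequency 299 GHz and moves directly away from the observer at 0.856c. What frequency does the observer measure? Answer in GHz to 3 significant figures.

Relativistic Doppler: f_obs = f_src √((1−β)/(1+β))
= 299 × √(0.14400/1.8560) = 299 × 0.27854 = 83.3 GHz

f_obs ≈ 83.3 GHz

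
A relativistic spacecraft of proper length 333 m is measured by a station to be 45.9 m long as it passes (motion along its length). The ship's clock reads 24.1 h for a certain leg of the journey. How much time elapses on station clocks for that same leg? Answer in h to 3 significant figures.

Δt ≈ 175 h

Length contraction ⇒ γ = L₀/L = 333/45.9 = 7.2549
Time dilation: Δt = γτ₀ = 7.2549 × 24.1 h = 175 h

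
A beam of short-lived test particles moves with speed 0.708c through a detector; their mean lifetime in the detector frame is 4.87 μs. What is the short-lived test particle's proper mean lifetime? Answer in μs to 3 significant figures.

γ = 1/√(1 − 0.708²) = 1.4160
Proper time: τ₀ = Δt/γ = 4.87/1.4160 = 3.44 μs

τ₀ ≈ 3.44 μs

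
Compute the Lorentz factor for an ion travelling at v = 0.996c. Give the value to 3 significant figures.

γ ≈ 11.2

γ = 1/√(1 − β²) = 1/√(1 − 0.996²) = 1/√(0.0079840) = 11.2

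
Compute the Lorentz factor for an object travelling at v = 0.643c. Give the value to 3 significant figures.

γ = 1/√(1 − β²) = 1/√(1 − 0.643²) = 1/√(0.58655) = 1.31

γ ≈ 1.31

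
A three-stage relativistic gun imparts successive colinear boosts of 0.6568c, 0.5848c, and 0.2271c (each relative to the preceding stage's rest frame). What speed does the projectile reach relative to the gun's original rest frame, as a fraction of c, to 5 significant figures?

Compose boost 2: (0.5848 + 0.6568)/(1 + 0.5848×0.6568) = 1.2416/1.384097 = 0.8970472
Compose boost 3: (0.2271 + 0.8970472)/(1 + 0.2271×0.8970472) = 1.124147/1.203719 = 0.93389

u ≈ 0.93389c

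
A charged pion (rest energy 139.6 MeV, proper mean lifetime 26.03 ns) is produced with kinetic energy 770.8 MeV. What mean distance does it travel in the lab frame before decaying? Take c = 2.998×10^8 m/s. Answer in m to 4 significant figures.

γ = 1 + K/(m₀c²) = 1 + 770.8/139.6 = 6.52149
β = √(1 − 1/γ²) = 0.988174
Dilated lifetime: γτ₀ = 6.52149 × 26.03 ns = 169.754 ns
d = βc·γτ₀ = 0.988174 × (2.998×10^8 m/s) × 1.69754×10^-7 s = 50.29 m

d ≈ 50.29 m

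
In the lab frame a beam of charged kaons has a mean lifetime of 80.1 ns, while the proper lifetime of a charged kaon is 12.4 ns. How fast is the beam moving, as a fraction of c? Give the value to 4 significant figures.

γ = Δt/τ₀ = 80.1/12.4 = 6.45968
β = √(1 − 1/γ²) = √(1 − 1/6.45968²) = 0.9879

β ≈ 0.9879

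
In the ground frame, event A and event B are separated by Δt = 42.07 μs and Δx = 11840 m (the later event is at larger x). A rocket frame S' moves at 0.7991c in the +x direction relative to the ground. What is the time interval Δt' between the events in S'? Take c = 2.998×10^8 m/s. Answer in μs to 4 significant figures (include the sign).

Δt' ≈ 17.48 μs

γ = 1/√(1 − 0.7991²) = 1.66335
Δt' = γ(Δt − vΔx/c²) = 1.66335 × (42.07 μs − 0.7991×11840 m / (2.998×10^8 m/s))
= 1.66335 × (10.5111 μs) = 17.48 μs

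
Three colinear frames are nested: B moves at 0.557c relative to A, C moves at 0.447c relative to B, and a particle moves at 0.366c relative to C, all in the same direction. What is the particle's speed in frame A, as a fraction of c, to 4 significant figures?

Compose boost 2: (0.447 + 0.557)/(1 + 0.447×0.557) = 1.004/1.24898 = 0.803857
Compose boost 3: (0.366 + 0.803857)/(1 + 0.366×0.803857) = 1.16986/1.29421 = 0.9039

u ≈ 0.9039c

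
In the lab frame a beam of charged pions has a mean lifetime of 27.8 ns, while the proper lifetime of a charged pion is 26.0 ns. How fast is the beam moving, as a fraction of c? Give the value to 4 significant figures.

γ = Δt/τ₀ = 27.8/26.0 = 1.06923
β = √(1 − 1/γ²) = √(1 − 1/1.06923²) = 0.3540

β ≈ 0.3540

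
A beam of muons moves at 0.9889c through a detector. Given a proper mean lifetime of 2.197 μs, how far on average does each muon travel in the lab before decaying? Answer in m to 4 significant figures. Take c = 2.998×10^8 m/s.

γ = 1/√(1 − 0.9889²) = 6.73026
Dilated lifetime: Δt = γτ₀ = 6.73026 × 2.197 μs = 14.7864 μs
d = vΔt = 0.9889c × 14.7864 μs = 2.96472×10^8 m/s × 1.47864×10^-5 s = 4384 m

d ≈ 4384 m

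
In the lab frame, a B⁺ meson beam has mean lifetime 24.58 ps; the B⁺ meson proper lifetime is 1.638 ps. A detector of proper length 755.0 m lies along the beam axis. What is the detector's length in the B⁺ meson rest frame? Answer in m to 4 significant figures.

L ≈ 50.31 m

Time dilation ⇒ γ = Δt/τ₀ = 24.58/1.638 = 15.0061
Length contraction: L = L₀/γ = 755.0/15.0061 = 50.31 m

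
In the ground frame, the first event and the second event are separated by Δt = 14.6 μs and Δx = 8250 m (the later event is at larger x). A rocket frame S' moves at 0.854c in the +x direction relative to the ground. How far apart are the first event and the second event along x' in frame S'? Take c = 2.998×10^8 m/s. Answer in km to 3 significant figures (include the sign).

γ = 1/√(1 − 0.854²) = 1.9221
Δx' = γ(Δx − vΔt) = 1.9221 × (8250 m − 0.854×(2.998×10^8 m/s)×14.6×10^-6 s)
= 1.9221 × (4512.0 m) = 8.67 km

Δx' ≈ 8.67 km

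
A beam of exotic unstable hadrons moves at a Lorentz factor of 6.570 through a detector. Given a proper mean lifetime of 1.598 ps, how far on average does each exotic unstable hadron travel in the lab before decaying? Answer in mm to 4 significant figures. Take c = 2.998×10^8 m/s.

β = √(1 − 1/γ²) = √(1 − 1/6.570²) = 0.988349
Dilated lifetime: Δt = γτ₀ = 6.570 × 1.598 ps = 10.4989 ps
d = vΔt = 0.988349c × 10.4989 ps = 2.96307×10^8 m/s × 1.04989×10^-11 s = 3.111 mm

d ≈ 3.111 mm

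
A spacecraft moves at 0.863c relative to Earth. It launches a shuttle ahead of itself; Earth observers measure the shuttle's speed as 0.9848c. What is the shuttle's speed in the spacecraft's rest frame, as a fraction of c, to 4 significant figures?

u' ≈ 0.8114c

Inverse velocity addition: u' = (u − v)/(1 − uv/c²)
= (0.9848 − 0.863)/(1 − 0.9848×0.863) = 0.1218/0.150118 = 0.8114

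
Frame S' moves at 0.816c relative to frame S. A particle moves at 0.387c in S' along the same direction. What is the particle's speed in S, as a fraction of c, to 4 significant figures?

Relativistic velocity addition: u = (u' + v)/(1 + u'v/c²)
= (0.387 + 0.816)/(1 + 0.387×0.816) = 1.203/1.31579 = 0.9143

u ≈ 0.9143c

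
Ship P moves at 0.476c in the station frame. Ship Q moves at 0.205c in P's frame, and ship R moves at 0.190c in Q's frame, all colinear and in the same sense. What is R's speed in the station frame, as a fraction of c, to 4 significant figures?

Compose boost 2: (0.205 + 0.476)/(1 + 0.205×0.476) = 0.6810/1.09758 = 0.620456
Compose boost 3: (0.190 + 0.620456)/(1 + 0.190×0.620456) = 0.810456/1.11789 = 0.7250

u ≈ 0.7250c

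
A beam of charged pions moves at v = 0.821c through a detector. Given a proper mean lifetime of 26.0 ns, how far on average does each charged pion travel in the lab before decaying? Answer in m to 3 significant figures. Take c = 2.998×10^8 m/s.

γ = 1/√(1 − 0.821²) = 1.7515
Dilated lifetime: Δt = γτ₀ = 1.7515 × 26.0 ns = 45.540 ns
d = vΔt = 0.821c × 45.540 ns = 2.4614×10^8 m/s × 4.5540×10^-8 s = 11.2 m

d ≈ 11.2 m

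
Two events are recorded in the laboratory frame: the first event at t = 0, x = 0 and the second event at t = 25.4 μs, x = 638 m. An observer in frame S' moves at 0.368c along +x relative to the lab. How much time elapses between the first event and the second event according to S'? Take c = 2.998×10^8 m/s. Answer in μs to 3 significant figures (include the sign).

γ = 1/√(1 − 0.368²) = 1.0755
Δt' = γ(Δt − vΔx/c²) = 1.0755 × (25.4 μs − 0.368×638 m / (2.998×10^8 m/s))
= 1.0755 × (24.617 μs) = 26.5 μs

Δt' ≈ 26.5 μs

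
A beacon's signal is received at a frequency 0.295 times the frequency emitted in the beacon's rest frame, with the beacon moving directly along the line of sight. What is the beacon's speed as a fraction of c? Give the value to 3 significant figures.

f_obs/f_src = √((1−β)/(1+β)) = 0.295  ⇒  (1−β)/(1+β) = 0.087025
β = |1 − D²|/(1 + D²) = |1 − 0.087025|/(1 + 0.087025) = 0.840

β ≈ 0.840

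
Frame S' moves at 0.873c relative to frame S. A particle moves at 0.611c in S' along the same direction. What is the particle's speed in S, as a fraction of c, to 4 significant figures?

u ≈ 0.9678c

Relativistic velocity addition: u = (u' + v)/(1 + u'v/c²)
= (0.611 + 0.873)/(1 + 0.611×0.873) = 1.484/1.53340 = 0.9678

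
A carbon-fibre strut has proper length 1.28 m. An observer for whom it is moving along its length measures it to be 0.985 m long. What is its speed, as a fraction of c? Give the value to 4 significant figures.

γ = L₀/L = 1.28/0.985 = 1.29949
β = √(1 − 1/γ²) = 0.6386

β ≈ 0.6386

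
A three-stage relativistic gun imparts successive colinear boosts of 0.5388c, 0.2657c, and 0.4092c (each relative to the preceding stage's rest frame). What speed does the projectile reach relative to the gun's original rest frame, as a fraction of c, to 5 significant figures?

Compose boost 2: (0.2657 + 0.5388)/(1 + 0.2657×0.5388) = 0.80450/1.143159 = 0.7037515
Compose boost 3: (0.4092 + 0.7037515)/(1 + 0.4092×0.7037515) = 1.112952/1.287975 = 0.86411

u ≈ 0.86411c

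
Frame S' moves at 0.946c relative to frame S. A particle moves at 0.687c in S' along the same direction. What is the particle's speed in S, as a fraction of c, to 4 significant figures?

u ≈ 0.9898c

Relativistic velocity addition: u = (u' + v)/(1 + u'v/c²)
= (0.687 + 0.946)/(1 + 0.687×0.946) = 1.633/1.64990 = 0.9898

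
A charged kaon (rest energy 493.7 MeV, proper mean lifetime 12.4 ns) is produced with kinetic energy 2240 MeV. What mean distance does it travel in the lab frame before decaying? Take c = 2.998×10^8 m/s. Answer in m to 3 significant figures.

d ≈ 20.2 m

γ = 1 + K/(m₀c²) = 1 + 2240/493.7 = 5.5372
β = √(1 − 1/γ²) = 0.98356
Dilated lifetime: γτ₀ = 5.5372 × 12.4 ns = 68.661 ns
d = βc·γτ₀ = 0.98356 × (2.998×10^8 m/s) × 6.8661×10^-8 s = 20.2 m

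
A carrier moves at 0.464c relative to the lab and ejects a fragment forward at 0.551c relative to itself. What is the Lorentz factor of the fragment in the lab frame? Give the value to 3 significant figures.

γ ≈ 1.70

u_lab = (0.551 + 0.464)/(1 + 0.551×0.464) = 1.015/1.25566 = 0.808337
γ = 1/√(1 − 0.808337²) = 1.70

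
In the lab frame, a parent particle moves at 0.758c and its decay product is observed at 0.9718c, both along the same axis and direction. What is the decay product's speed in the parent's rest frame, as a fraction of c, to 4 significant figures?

Inverse velocity addition: u' = (u − v)/(1 − uv/c²)
= (0.9718 − 0.758)/(1 − 0.9718×0.758) = 0.2138/0.263376 = 0.8118

u' ≈ 0.8118c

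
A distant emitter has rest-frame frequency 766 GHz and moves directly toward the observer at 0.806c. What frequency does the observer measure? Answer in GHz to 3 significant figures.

Relativistic Doppler: f_obs = f_src √((1+β)/(1−β))
= 766 × √(1.8060/0.19400) = 766 × 3.0511 = 2340 GHz

f_obs ≈ 2340 GHz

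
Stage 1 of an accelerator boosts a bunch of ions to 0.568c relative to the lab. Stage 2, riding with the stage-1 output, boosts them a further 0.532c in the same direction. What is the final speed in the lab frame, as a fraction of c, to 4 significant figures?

Compose boost 2: (0.532 + 0.568)/(1 + 0.532×0.568) = 1.100/1.30218 = 0.8447

u ≈ 0.8447c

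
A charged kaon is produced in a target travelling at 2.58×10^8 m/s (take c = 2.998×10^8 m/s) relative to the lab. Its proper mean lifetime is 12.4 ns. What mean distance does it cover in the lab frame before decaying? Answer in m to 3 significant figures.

β = v/c = 2.58×10^8 / 2.998×10^8 = 0.86057
γ = 1/√(1 − 0.86057²) = 1.9634
Dilated lifetime: Δt = γτ₀ = 1.9634 × 12.4 ns = 24.346 ns
d = vΔt = 0.86057c × 24.346 ns = 2.5800×10^8 m/s × 2.4346×10^-8 s = 6.28 m

d ≈ 6.28 m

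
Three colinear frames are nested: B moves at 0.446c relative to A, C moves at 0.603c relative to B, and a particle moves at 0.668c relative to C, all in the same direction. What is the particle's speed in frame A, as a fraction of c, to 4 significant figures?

u ≈ 0.9629c

Compose boost 2: (0.603 + 0.446)/(1 + 0.603×0.446) = 1.049/1.26894 = 0.826676
Compose boost 3: (0.668 + 0.826676)/(1 + 0.668×0.826676) = 1.49468/1.55222 = 0.9629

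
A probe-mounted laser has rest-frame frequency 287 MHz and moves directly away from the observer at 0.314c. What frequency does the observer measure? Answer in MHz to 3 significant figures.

Relativistic Doppler: f_obs = f_src √((1−β)/(1+β))
= 287 × √(0.68600/1.3140) = 287 × 0.72254 = 207 MHz

f_obs ≈ 207 MHz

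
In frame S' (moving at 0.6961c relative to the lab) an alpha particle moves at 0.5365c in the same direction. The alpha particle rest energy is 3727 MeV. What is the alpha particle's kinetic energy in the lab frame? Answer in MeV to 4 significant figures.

K ≈ 4722 MeV

u_lab = (0.5365 + 0.6961)/(1 + 0.5365×0.6961) = 0.8974430
γ = 1/√(1 − 0.8974430²) = 2.26690
K = (γ − 1)m₀c² = (2.26690 − 1) × 3727 = 1.26690 × 3727 = 4722 MeV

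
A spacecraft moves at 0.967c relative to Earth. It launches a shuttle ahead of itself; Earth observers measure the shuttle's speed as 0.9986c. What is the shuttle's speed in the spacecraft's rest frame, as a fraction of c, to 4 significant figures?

u' ≈ 0.9198c

Inverse velocity addition: u' = (u − v)/(1 − uv/c²)
= (0.9986 − 0.967)/(1 − 0.9986×0.967) = 0.03160/0.0343538 = 0.9198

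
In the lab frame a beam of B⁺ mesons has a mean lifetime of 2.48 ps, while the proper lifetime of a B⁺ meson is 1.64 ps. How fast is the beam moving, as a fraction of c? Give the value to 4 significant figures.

γ = Δt/τ₀ = 2.48/1.64 = 1.51220
β = √(1 − 1/γ²) = √(1 − 1/1.51220²) = 0.7501

β ≈ 0.7501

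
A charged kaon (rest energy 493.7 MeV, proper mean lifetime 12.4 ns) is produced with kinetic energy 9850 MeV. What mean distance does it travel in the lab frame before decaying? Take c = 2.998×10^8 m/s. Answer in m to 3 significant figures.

γ = 1 + K/(m₀c²) = 1 + 9850/493.7 = 20.951
β = √(1 − 1/γ²) = 0.99886
Dilated lifetime: γτ₀ = 20.951 × 12.4 ns = 259.80 ns
d = βc·γτ₀ = 0.99886 × (2.998×10^8 m/s) × 2.5980×10^-7 s = 77.8 m

d ≈ 77.8 m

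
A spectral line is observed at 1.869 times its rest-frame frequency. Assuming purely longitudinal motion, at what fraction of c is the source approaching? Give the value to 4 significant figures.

f_obs/f_src = √((1+β)/(1−β)) = 1.869  ⇒  (1+β)/(1−β) = 3.49316
β = |1 − D²|/(1 + D²) = |1 − 3.49316|/(1 + 3.49316) = 0.5549

β ≈ 0.5549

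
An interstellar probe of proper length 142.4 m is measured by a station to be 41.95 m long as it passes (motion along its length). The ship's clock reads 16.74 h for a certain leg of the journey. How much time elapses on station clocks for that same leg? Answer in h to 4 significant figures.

Δt ≈ 56.82 h

Length contraction ⇒ γ = L₀/L = 142.4/41.95 = 3.39452
Time dilation: Δt = γτ₀ = 3.39452 × 16.74 h = 56.82 h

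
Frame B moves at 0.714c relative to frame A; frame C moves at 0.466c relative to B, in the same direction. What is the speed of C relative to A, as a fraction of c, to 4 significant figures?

Compose boost 2: (0.466 + 0.714)/(1 + 0.466×0.714) = 1.180/1.33272 = 0.8854

u ≈ 0.8854c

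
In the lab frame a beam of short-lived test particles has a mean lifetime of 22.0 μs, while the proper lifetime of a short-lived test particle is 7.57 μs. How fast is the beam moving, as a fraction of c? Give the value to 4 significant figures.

γ = Δt/τ₀ = 22.0/7.57 = 2.90621
β = √(1 − 1/γ²) = √(1 − 1/2.90621²) = 0.9389

β ≈ 0.9389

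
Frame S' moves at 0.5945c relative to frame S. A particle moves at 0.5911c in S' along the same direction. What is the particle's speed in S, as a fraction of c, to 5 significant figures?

u ≈ 0.87731c

Relativistic velocity addition: u = (u' + v)/(1 + u'v/c²)
= (0.5911 + 0.5945)/(1 + 0.5911×0.5945) = 1.1856/1.351409 = 0.87731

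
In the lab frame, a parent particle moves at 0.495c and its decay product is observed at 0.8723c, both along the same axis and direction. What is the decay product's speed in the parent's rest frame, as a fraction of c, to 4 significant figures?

u' ≈ 0.6640c

Inverse velocity addition: u' = (u − v)/(1 − uv/c²)
= (0.8723 − 0.495)/(1 − 0.8723×0.495) = 0.3773/0.568212 = 0.6640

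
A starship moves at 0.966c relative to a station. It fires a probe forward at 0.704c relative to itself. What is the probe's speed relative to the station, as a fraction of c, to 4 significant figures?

Relativistic velocity addition: u = (u' + v)/(1 + u'v/c²)
= (0.704 + 0.966)/(1 + 0.704×0.966) = 1.670/1.68006 = 0.9940

u ≈ 0.9940c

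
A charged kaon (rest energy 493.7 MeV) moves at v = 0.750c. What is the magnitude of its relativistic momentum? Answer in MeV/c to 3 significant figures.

γ = 1/√(1 − 0.750²) = 1.5119
p = γβm₀c = 1.5119 × 0.750 × 493.7 MeV/c = 560 MeV/c

p ≈ 560 MeV/c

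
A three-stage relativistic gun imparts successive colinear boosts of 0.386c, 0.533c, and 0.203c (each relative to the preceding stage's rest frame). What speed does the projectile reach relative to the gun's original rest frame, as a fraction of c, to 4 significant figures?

u ≈ 0.8359c

Compose boost 2: (0.533 + 0.386)/(1 + 0.533×0.386) = 0.9190/1.20574 = 0.762189
Compose boost 3: (0.203 + 0.762189)/(1 + 0.203×0.762189) = 0.965189/1.15472 = 0.8359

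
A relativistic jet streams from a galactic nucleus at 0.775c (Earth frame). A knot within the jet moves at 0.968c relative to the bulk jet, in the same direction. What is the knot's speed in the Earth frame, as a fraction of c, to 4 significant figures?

u ≈ 0.9959c

Relativistic velocity addition: u = (u' + v)/(1 + u'v/c²)
= (0.968 + 0.775)/(1 + 0.968×0.775) = 1.743/1.75020 = 0.9959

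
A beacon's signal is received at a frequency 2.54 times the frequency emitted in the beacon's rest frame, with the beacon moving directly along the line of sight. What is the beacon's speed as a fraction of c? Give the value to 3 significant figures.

f_obs/f_src = √((1+β)/(1−β)) = 2.54  ⇒  (1+β)/(1−β) = 6.4516
β = |1 − D²|/(1 + D²) = |1 − 6.4516|/(1 + 6.4516) = 0.732

β ≈ 0.732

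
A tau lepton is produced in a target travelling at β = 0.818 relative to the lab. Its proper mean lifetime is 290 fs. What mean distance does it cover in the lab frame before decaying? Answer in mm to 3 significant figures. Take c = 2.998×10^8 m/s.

γ = 1/√(1 − 0.818²) = 1.7385
Dilated lifetime: Δt = γτ₀ = 1.7385 × 290 fs = 504.16 fs
d = vΔt = 0.818c × 504.16 fs = 2.4524×10^8 m/s × 5.0416×10^-13 s = 0.124 mm

d ≈ 0.124 mm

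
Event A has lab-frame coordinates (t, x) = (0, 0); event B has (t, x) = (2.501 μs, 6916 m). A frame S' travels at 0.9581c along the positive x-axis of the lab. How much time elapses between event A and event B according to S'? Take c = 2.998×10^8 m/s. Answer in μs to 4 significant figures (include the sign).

γ = 1/√(1 − 0.9581²) = 3.49121
Δt' = γ(Δt − vΔx/c²) = 3.49121 × (2.501 μs − 0.9581×6916 m / (2.998×10^8 m/s))
= 3.49121 × (-19.6011 μs) = -68.43 μs

Δt' ≈ -68.43 μs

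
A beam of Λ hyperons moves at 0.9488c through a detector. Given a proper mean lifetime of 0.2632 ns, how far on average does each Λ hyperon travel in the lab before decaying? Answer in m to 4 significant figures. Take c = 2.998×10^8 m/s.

d ≈ 0.2370 m

γ = 1/√(1 − 0.9488²) = 3.16578
Dilated lifetime: Δt = γτ₀ = 3.16578 × 0.2632 ns = 0.833235 ns
d = vΔt = 0.9488c × 0.833235 ns = 2.84450×10^8 m/s × 8.33235×10^-10 s = 0.2370 m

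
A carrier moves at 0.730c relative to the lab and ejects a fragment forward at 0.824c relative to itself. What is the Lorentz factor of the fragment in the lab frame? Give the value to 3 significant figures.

γ ≈ 4.14

u_lab = (0.824 + 0.730)/(1 + 0.824×0.730) = 1.554/1.60152 = 0.970328
γ = 1/√(1 − 0.970328²) = 4.14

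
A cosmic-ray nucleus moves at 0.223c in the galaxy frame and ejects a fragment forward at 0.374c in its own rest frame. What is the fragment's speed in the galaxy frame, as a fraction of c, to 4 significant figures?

Compose boost 2: (0.374 + 0.223)/(1 + 0.374×0.223) = 0.5970/1.08340 = 0.5510

u ≈ 0.5510c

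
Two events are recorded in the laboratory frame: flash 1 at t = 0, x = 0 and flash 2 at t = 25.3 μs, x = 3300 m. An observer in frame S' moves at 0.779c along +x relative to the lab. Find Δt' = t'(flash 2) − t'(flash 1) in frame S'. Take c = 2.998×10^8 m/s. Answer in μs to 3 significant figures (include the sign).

γ = 1/√(1 − 0.779²) = 1.5948
Δt' = γ(Δt − vΔx/c²) = 1.5948 × (25.3 μs − 0.779×3300 m / (2.998×10^8 m/s))
= 1.5948 × (16.725 μs) = 26.7 μs

Δt' ≈ 26.7 μs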